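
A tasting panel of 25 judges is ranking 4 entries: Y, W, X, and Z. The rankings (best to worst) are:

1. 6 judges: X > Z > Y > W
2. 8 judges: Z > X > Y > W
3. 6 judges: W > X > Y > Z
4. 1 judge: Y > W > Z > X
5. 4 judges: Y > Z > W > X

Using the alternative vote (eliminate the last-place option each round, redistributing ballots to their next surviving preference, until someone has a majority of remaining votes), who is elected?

Z

Round 1: Y 5, W 6, X 6, Z 8. Eliminate Y.
Round 2: W 7, X 6, Z 12. Eliminate X.
Round 3: W 7, Z 18. Z has a majority.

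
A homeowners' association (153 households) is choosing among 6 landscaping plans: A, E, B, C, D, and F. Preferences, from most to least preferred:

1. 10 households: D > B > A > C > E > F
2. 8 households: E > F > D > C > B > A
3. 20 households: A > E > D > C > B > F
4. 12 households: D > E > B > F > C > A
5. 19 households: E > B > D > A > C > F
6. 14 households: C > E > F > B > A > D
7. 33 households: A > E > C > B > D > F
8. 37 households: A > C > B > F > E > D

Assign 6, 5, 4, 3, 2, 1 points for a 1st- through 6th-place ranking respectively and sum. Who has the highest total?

A: 10·4 + 8·1 + 20·6 + 12·1 + 19·3 + 14·2 + 33·6 + 37·6 = 685
E: 10·2 + 8·6 + 20·5 + 12·5 + 19·6 + 14·5 + 33·5 + 37·2 = 651
B: 10·5 + 8·2 + 20·2 + 12·4 + 19·5 + 14·3 + 33·3 + 37·4 = 538
C: 10·3 + 8·3 + 20·3 + 12·2 + 19·2 + 14·6 + 33·4 + 37·5 = 577
D: 10·6 + 8·4 + 20·4 + 12·6 + 19·4 + 14·1 + 33·2 + 37·1 = 437
F: 10·1 + 8·5 + 20·1 + 12·3 + 19·1 + 14·4 + 33·1 + 37·3 = 325
A has the highest Borda score (685).

A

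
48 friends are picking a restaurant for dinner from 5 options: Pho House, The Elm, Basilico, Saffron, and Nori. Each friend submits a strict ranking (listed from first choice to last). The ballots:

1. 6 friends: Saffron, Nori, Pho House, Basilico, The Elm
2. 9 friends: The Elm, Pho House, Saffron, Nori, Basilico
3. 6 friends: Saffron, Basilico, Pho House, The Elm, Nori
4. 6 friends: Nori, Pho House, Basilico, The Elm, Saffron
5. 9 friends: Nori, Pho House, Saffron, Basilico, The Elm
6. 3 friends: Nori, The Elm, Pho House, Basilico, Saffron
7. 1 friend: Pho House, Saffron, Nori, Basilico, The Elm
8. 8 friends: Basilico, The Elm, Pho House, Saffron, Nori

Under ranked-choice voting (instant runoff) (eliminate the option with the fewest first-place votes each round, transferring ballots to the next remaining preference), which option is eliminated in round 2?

Basilico

Round 1: Pho House 1, The Elm 9, Basilico 8, Saffron 12, Nori 18. Eliminate Pho House.
Round 2: The Elm 9, Basilico 8, Saffron 13, Nori 18. Eliminate Basilico.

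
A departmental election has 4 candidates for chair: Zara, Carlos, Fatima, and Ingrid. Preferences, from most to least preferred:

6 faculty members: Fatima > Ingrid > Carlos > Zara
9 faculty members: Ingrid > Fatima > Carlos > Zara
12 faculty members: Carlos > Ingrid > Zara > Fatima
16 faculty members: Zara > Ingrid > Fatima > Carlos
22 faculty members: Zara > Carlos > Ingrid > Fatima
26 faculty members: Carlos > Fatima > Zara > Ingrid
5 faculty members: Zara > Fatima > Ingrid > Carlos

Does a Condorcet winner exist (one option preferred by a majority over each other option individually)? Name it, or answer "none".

Carlos vs Zara: 53–43 for Carlos.
Carlos vs Fatima: 60–36 for Carlos.
Carlos vs Ingrid: 60–36 for Carlos.
Carlos beats every other option head-to-head.

Carlos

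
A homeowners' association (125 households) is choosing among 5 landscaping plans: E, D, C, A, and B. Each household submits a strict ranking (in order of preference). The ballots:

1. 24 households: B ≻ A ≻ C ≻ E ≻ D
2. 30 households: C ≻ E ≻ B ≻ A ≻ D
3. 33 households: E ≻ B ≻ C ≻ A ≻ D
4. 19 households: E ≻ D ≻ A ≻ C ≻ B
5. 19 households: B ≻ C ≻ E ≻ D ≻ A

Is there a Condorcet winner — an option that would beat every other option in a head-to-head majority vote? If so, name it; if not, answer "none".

Checking pairwise contests:
C beats E 73–52.
E beats D 125–0.
B beats C 76–49.
E beats A 101–24.
E beats B 82–43.
Every option loses at least one head-to-head, so there is no Condorcet winner.

none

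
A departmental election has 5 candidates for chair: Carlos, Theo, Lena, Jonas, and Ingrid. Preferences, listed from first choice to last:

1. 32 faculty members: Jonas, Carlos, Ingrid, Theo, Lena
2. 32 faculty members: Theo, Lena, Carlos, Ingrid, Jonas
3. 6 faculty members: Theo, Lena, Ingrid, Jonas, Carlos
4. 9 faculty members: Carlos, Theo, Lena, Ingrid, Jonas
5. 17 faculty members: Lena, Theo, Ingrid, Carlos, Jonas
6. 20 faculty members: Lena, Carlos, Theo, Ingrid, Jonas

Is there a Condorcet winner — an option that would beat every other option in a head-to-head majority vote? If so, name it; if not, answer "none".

none

Checking pairwise contests:
Lena beats Carlos 75–41.
Carlos beats Theo 61–55.
Theo beats Lena 79–37.
Carlos beats Jonas 78–38.
Carlos beats Ingrid 93–23.
Every option loses at least one head-to-head, so there is no Condorcet winner.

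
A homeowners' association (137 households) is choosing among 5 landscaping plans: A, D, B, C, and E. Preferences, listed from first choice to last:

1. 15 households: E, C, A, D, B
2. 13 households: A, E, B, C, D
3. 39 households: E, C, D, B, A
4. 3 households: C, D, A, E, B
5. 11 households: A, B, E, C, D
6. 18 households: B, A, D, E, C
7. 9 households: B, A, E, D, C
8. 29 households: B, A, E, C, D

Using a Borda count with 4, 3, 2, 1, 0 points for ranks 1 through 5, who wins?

E

A: 15·2 + 13·4 + 39·0 + 3·2 + 11·4 + 18·3 + 9·3 + 29·3 = 300
D: 15·1 + 13·0 + 39·2 + 3·3 + 11·0 + 18·2 + 9·1 + 29·0 = 147
B: 15·0 + 13·2 + 39·1 + 3·0 + 11·3 + 18·4 + 9·4 + 29·4 = 322
C: 15·3 + 13·1 + 39·3 + 3·4 + 11·1 + 18·0 + 9·0 + 29·1 = 227
E: 15·4 + 13·3 + 39·4 + 3·1 + 11·2 + 18·1 + 9·2 + 29·2 = 374
E has the highest Borda score (374).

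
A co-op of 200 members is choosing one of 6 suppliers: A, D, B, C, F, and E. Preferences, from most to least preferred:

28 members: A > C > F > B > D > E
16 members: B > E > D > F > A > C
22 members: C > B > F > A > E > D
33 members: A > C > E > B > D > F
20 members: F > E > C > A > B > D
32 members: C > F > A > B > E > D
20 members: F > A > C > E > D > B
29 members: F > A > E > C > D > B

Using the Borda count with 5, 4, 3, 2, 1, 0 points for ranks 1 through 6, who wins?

A: 28·5 + 16·1 + 22·2 + 33·5 + 20·2 + 32·3 + 20·4 + 29·4 = 697
D: 28·1 + 16·3 + 22·0 + 33·1 + 20·0 + 32·0 + 20·1 + 29·1 = 158
B: 28·2 + 16·5 + 22·4 + 33·2 + 20·1 + 32·2 + 20·0 + 29·0 = 374
C: 28·4 + 16·0 + 22·5 + 33·4 + 20·3 + 32·5 + 20·3 + 29·2 = 692
F: 28·3 + 16·2 + 22·3 + 33·0 + 20·5 + 32·4 + 20·5 + 29·5 = 655
E: 28·0 + 16·4 + 22·1 + 33·3 + 20·4 + 32·1 + 20·2 + 29·3 = 424
A has the highest Borda score (697).

A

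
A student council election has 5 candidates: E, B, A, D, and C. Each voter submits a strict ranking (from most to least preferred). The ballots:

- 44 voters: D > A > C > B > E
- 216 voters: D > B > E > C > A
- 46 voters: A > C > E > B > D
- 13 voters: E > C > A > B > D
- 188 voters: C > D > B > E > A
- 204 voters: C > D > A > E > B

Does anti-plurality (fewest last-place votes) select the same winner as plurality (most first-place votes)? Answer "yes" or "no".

yes

Anti-plurality — last-place votes: E 44, B 204, A 404, D 59, C 0. Winner: C.
Plurality — first-place votes: E 13, B 0, A 46, D 260, C 392. Winner: C.
The two methods agree.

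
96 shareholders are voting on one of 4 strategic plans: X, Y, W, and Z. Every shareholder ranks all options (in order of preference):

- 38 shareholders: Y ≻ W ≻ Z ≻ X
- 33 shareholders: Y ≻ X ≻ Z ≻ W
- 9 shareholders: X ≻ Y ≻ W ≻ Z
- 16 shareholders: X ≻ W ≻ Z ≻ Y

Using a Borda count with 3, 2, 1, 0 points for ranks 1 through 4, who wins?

X: 38·0 + 33·2 + 9·3 + 16·3 = 141
Y: 38·3 + 33·3 + 9·2 + 16·0 = 231
W: 38·2 + 33·0 + 9·1 + 16·2 = 117
Z: 38·1 + 33·1 + 9·0 + 16·1 = 87
Y has the highest Borda score (231).

Y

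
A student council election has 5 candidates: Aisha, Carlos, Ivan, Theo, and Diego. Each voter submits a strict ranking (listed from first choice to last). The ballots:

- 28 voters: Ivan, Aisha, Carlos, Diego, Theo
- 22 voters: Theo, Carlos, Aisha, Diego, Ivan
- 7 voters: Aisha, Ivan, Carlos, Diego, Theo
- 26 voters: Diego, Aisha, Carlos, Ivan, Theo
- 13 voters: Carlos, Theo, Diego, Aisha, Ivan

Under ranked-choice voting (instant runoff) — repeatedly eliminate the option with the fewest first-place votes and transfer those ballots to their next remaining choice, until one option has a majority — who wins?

Ivan

Round 1: Aisha 7, Carlos 13, Ivan 28, Theo 22, Diego 26. Eliminate Aisha.
Round 2: Carlos 13, Ivan 35, Theo 22, Diego 26. Eliminate Carlos.
Round 3: Ivan 35, Theo 35, Diego 26. Eliminate Diego.
Round 4: Ivan 61, Theo 35. Ivan has a majority.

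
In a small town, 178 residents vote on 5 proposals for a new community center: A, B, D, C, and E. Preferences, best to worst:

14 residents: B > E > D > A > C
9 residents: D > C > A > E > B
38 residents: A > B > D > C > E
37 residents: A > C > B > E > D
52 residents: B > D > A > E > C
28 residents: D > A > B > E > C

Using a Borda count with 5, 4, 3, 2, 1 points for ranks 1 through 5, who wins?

A

A: 14·2 + 9·3 + 38·5 + 37·5 + 52·3 + 28·4 = 698
B: 14·5 + 9·1 + 38·4 + 37·3 + 52·5 + 28·3 = 686
D: 14·3 + 9·5 + 38·3 + 37·1 + 52·4 + 28·5 = 586
C: 14·1 + 9·4 + 38·2 + 37·4 + 52·1 + 28·1 = 354
E: 14·4 + 9·2 + 38·1 + 37·2 + 52·2 + 28·2 = 346
A has the highest Borda score (698).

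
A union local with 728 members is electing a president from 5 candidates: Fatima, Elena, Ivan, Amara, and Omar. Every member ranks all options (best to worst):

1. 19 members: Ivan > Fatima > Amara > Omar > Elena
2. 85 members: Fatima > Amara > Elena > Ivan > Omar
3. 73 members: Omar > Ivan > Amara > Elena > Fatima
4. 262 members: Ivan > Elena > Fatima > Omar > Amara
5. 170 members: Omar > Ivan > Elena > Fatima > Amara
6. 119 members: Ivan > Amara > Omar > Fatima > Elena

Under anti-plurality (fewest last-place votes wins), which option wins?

Ivan

Last-place votes: Fatima 73, Elena 138, Ivan 0, Amara 432, Omar 85.
Ivan is ranked last by the fewest voters, so Ivan wins.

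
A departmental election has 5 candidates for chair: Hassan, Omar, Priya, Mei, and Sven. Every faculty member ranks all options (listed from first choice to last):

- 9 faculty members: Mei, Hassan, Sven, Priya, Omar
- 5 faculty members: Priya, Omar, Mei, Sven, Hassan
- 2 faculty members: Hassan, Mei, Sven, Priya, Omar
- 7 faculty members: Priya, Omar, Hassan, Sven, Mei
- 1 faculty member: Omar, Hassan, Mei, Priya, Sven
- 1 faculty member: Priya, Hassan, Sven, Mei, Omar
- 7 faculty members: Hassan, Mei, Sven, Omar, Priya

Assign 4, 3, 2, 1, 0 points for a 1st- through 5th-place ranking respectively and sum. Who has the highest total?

Hassan: 9·3 + 5·0 + 2·4 + 7·2 + 1·3 + 1·3 + 7·4 = 83
Omar: 9·0 + 5·3 + 2·0 + 7·3 + 1·4 + 1·0 + 7·1 = 47
Priya: 9·1 + 5·4 + 2·1 + 7·4 + 1·1 + 1·4 + 7·0 = 64
Mei: 9·4 + 5·2 + 2·3 + 7·0 + 1·2 + 1·1 + 7·3 = 76
Sven: 9·2 + 5·1 + 2·2 + 7·1 + 1·0 + 1·2 + 7·2 = 50
Hassan has the highest Borda score (83).

Hassan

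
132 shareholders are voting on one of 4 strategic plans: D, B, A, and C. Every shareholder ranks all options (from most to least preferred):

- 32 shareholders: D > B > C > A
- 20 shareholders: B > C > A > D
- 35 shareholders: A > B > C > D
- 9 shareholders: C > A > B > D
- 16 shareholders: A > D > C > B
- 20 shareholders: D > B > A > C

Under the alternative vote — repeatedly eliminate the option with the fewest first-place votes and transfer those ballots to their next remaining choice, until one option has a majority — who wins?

A

Round 1: D 52, B 20, A 51, C 9. Eliminate C.
Round 2: D 52, B 20, A 60. Eliminate B.
Round 3: D 52, A 80. A has a majority.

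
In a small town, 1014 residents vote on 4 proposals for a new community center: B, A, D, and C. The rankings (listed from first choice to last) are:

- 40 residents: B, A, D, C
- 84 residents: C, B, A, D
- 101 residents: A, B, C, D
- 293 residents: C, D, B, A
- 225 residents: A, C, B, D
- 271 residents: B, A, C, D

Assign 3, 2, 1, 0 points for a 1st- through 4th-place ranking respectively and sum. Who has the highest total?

C

B: 40·3 + 84·2 + 101·2 + 293·1 + 225·1 + 271·3 = 1821
A: 40·2 + 84·1 + 101·3 + 293·0 + 225·3 + 271·2 = 1684
D: 40·1 + 84·0 + 101·0 + 293·2 + 225·0 + 271·0 = 626
C: 40·0 + 84·3 + 101·1 + 293·3 + 225·2 + 271·1 = 1953
C has the highest Borda score (1953).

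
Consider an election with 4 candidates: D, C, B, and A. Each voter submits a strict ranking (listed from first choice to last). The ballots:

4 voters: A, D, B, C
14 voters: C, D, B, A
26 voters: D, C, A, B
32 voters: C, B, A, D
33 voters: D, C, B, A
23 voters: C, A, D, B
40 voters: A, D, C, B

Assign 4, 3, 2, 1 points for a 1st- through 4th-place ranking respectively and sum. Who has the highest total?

C

D: 4·3 + 14·3 + 26·4 + 32·1 + 33·4 + 23·2 + 40·3 = 488
C: 4·1 + 14·4 + 26·3 + 32·4 + 33·3 + 23·4 + 40·2 = 537
B: 4·2 + 14·2 + 26·1 + 32·3 + 33·2 + 23·1 + 40·1 = 287
A: 4·4 + 14·1 + 26·2 + 32·2 + 33·1 + 23·3 + 40·4 = 408
C has the highest Borda score (537).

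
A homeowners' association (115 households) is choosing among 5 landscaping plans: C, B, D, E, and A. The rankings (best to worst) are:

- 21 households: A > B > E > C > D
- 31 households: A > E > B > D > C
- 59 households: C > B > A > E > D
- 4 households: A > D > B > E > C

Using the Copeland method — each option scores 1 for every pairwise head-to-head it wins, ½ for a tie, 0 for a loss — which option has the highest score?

C: beats B, D, E, and A → score 4.
B: beats D, E, and A; loses to C → score 3.
D: loses to C, B, E, and A → score 0.
E: beats D; loses to C, B, and A → score 1.
A: beats D and E; loses to C and B → score 2.
C has the best pairwise record.

C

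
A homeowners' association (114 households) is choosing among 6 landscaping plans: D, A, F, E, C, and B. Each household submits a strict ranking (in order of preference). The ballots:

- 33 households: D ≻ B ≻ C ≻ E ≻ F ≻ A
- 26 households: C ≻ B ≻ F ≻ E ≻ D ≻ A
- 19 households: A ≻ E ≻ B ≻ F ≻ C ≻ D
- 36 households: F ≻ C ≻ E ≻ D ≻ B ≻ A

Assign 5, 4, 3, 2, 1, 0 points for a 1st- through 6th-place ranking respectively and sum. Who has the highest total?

D: 33·5 + 26·1 + 19·0 + 36·2 = 263
A: 33·0 + 26·0 + 19·5 + 36·0 = 95
F: 33·1 + 26·3 + 19·2 + 36·5 = 329
E: 33·2 + 26·2 + 19·4 + 36·3 = 302
C: 33·3 + 26·5 + 19·1 + 36·4 = 392
B: 33·4 + 26·4 + 19·3 + 36·1 = 329
C has the highest Borda score (392).

C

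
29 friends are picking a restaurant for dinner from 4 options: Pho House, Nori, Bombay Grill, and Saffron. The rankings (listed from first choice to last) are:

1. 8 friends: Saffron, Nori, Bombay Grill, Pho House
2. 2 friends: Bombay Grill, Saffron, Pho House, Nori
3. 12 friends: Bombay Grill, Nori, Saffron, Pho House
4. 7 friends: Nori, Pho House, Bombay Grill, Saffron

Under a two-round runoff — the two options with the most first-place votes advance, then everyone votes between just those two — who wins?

Bombay Grill

Round 1 first-place votes: Pho House 0, Nori 7, Bombay Grill 14, Saffron 8.
Bombay Grill and Saffron advance.
Runoff: Bombay Grill is preferred to Saffron by 21 voters; Saffron by 8.
Bombay Grill wins the runoff.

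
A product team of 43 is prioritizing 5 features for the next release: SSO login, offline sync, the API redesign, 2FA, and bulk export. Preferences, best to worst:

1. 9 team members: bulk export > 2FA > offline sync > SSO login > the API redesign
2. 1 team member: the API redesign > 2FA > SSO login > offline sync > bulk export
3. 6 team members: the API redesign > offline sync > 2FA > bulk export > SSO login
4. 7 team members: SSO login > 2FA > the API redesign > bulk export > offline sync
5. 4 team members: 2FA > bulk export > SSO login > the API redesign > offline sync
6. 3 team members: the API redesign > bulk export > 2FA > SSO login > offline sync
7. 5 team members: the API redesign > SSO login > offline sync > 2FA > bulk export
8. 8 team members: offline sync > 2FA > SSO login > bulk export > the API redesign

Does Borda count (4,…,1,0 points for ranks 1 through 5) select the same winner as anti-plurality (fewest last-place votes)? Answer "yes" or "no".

Borda — scores: SSO login 81, offline sync 79, the API redesign 78, 2FA 114, bulk export 78. Winner: 2FA.
Anti-plurality — last-place votes: SSO login 6, offline sync 14, the API redesign 17, 2FA 0, bulk export 6. Winner: 2FA.
The two methods agree.

yes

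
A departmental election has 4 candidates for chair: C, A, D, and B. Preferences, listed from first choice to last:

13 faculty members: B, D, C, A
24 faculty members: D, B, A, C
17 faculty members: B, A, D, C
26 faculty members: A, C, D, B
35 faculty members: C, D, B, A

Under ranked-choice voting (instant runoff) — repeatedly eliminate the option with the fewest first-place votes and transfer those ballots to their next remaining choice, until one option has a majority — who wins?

Round 1: C 35, A 26, D 24, B 30. Eliminate D.
Round 2: C 35, A 26, B 54. Eliminate A.
Round 3: C 61, B 54. C has a majority.

C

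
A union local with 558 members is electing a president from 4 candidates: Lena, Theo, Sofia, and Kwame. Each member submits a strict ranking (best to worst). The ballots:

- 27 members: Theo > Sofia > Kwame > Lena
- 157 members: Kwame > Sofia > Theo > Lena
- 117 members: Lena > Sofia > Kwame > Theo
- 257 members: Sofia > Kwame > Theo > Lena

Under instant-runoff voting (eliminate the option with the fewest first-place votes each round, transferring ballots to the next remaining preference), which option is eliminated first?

Round 1: Lena 117, Theo 27, Sofia 257, Kwame 157. Eliminate Theo.

Theo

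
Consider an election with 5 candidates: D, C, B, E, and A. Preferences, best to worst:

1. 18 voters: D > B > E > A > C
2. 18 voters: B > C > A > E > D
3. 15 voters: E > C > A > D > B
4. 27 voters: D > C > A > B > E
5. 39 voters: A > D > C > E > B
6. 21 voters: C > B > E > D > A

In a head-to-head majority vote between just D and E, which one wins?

Voters preferring D to E: 84; preferring E to D: 54.
D wins the head-to-head.

D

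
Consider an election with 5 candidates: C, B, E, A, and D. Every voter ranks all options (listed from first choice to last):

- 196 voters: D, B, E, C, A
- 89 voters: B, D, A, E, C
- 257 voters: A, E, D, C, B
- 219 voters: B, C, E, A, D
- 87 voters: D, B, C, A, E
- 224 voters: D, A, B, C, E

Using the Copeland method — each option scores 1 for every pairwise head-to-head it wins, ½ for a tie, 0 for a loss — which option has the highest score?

D

C: loses to B, E, A, and D → score 0.
B: beats C, E, and A; loses to D → score 3.
E: beats C; loses to B, A, and D → score 1.
A: beats C and E; loses to B and D → score 2.
D: beats C, B, E, and A → score 4.
D has the best pairwise record.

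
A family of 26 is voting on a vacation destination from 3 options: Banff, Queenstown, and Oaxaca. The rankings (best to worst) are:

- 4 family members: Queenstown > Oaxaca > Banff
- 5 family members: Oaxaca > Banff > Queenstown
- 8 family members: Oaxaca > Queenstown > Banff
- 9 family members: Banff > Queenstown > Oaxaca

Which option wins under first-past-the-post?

Oaxaca

First-place votes: Banff 9, Queenstown 4, Oaxaca 13.
Oaxaca has the most first-place votes.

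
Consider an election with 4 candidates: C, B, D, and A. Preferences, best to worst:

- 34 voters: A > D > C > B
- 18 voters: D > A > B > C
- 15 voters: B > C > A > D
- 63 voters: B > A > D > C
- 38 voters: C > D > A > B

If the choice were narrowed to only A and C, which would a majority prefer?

Voters preferring A to C: 115; preferring C to A: 53.
A wins the head-to-head.

A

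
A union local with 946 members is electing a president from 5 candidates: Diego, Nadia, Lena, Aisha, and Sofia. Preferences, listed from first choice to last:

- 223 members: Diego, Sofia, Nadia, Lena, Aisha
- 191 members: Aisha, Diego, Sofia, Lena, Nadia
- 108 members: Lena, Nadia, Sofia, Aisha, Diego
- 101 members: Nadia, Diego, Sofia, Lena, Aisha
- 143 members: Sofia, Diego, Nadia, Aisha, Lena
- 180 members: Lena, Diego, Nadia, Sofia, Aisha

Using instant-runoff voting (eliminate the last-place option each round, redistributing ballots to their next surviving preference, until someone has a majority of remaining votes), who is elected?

Round 1: Diego 223, Nadia 101, Lena 288, Aisha 191, Sofia 143. Eliminate Nadia.
Round 2: Diego 324, Lena 288, Aisha 191, Sofia 143. Eliminate Sofia.
Round 3: Diego 467, Lena 288, Aisha 191. Eliminate Aisha.
Round 4: Diego 658, Lena 288. Diego has a majority.

Diego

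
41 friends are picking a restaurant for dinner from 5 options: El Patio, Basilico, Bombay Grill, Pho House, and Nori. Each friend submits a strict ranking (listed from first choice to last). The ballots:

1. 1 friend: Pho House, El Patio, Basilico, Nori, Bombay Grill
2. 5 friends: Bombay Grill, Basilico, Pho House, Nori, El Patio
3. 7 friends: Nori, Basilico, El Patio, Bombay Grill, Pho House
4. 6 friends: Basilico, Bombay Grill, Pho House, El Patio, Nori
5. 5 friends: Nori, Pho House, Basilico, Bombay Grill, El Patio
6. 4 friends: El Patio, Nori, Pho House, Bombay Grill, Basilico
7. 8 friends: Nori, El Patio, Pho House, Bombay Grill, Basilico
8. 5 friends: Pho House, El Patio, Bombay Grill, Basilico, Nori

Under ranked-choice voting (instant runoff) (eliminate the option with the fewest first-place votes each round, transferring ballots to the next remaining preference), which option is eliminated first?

Round 1: El Patio 4, Basilico 6, Bombay Grill 5, Pho House 6, Nori 20. Eliminate El Patio.

El Patio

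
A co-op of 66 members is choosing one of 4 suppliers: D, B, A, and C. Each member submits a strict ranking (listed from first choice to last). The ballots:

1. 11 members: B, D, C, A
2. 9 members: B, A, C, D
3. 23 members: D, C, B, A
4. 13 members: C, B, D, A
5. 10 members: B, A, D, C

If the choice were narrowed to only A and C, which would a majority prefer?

Voters preferring A to C: 19; preferring C to A: 47.
C wins the head-to-head.

C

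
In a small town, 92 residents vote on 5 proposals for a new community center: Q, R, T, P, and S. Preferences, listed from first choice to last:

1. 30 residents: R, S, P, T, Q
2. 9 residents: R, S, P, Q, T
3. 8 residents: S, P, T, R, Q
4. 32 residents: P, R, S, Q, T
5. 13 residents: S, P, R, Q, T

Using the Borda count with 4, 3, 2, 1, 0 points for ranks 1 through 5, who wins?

R

Q: 30·0 + 9·1 + 8·0 + 32·1 + 13·1 = 54
R: 30·4 + 9·4 + 8·1 + 32·3 + 13·2 = 286
T: 30·1 + 9·0 + 8·2 + 32·0 + 13·0 = 46
P: 30·2 + 9·2 + 8·3 + 32·4 + 13·3 = 269
S: 30·3 + 9·3 + 8·4 + 32·2 + 13·4 = 265
R has the highest Borda score (286).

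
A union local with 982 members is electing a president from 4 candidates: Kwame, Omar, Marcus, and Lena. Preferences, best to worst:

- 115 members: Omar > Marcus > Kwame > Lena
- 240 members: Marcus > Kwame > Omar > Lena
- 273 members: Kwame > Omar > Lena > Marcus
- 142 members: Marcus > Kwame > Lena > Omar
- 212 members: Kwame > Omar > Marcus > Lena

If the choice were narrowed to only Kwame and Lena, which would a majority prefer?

Voters preferring Kwame to Lena: 982; preferring Lena to Kwame: 0.
Kwame wins the head-to-head.

Kwame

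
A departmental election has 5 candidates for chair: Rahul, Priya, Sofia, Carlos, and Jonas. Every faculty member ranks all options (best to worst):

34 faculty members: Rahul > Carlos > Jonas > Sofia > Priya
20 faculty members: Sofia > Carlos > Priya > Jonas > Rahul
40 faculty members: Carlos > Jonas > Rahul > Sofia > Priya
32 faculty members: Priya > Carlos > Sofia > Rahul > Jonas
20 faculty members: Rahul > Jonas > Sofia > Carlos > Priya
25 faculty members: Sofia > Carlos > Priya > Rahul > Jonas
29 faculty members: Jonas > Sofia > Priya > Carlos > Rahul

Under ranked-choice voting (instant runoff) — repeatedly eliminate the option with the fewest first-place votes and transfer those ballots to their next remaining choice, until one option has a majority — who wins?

Carlos

Round 1: Rahul 54, Priya 32, Sofia 45, Carlos 40, Jonas 29. Eliminate Jonas.
Round 2: Rahul 54, Priya 32, Sofia 74, Carlos 40. Eliminate Priya.
Round 3: Rahul 54, Sofia 74, Carlos 72. Eliminate Rahul.
Round 4: Sofia 94, Carlos 106. Carlos has a majority.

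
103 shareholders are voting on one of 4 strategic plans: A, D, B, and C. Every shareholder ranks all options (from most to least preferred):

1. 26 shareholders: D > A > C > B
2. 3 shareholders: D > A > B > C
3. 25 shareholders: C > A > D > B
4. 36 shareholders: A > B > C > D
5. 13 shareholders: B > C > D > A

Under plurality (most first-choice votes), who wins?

A

First-place votes: A 36, D 29, B 13, C 25.
A has the most first-place votes.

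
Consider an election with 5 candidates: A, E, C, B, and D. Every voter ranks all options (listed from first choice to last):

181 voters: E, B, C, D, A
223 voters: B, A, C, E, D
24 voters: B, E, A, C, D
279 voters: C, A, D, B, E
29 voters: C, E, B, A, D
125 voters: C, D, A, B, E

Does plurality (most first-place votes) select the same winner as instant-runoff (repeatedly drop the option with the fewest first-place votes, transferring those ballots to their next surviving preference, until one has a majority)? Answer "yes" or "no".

yes

Plurality — first-place votes: A 0, E 181, C 433, B 247, D 0. Winner: C.
Instant-runoff — R1 A 0, E 181, C 433, B 247, D 0 (C winner). Winner: C.
The two methods agree.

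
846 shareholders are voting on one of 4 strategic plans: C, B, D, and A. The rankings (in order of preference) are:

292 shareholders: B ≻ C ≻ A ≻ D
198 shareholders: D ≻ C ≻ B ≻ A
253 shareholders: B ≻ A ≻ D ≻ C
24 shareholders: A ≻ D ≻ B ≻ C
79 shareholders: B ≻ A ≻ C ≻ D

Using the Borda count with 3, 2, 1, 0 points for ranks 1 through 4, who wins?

B

C: 292·2 + 198·2 + 253·0 + 24·0 + 79·1 = 1059
B: 292·3 + 198·1 + 253·3 + 24·1 + 79·3 = 2094
D: 292·0 + 198·3 + 253·1 + 24·2 + 79·0 = 895
A: 292·1 + 198·0 + 253·2 + 24·3 + 79·2 = 1028
B has the highest Borda score (2094).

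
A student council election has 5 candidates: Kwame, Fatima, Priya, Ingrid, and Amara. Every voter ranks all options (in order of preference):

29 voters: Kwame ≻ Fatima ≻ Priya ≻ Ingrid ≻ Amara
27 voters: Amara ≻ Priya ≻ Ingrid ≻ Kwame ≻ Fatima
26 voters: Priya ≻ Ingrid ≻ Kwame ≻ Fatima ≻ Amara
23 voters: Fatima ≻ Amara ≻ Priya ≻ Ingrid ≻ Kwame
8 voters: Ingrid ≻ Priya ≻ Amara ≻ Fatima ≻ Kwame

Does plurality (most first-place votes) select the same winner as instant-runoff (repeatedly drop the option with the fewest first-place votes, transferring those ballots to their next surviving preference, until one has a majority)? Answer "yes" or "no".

no

Plurality — first-place votes: Kwame 29, Fatima 23, Priya 26, Ingrid 8, Amara 27. Winner: Kwame.
Instant-runoff — R1 Kwame 29, Fatima 23, Priya 26, Ingrid 8, Amara 27 (Ingrid out); R2 Kwame 29, Fatima 23, Priya 34, Amara 27 (Fatima out); R3 Kwame 29, Priya 34, Amara 50 (Kwame out); R4 Priya 63, Amara 50 (Priya winner). Winner: Priya.
The two methods disagree.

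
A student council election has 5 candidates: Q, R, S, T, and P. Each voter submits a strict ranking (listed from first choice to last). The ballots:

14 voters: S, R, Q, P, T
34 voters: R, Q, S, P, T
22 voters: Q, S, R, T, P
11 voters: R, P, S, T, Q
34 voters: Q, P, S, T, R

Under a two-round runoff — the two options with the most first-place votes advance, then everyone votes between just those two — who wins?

Round 1 first-place votes: Q 56, R 45, S 14, T 0, P 0.
Q and R advance.
Runoff: Q is preferred to R by 56 voters; R by 59.
R wins the runoff.

R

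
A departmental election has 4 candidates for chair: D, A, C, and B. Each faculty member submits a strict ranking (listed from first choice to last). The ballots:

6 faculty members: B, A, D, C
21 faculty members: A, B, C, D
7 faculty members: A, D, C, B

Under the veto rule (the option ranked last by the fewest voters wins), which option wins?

A

Last-place votes: D 21, A 0, C 6, B 7.
A is ranked last by the fewest voters, so A wins.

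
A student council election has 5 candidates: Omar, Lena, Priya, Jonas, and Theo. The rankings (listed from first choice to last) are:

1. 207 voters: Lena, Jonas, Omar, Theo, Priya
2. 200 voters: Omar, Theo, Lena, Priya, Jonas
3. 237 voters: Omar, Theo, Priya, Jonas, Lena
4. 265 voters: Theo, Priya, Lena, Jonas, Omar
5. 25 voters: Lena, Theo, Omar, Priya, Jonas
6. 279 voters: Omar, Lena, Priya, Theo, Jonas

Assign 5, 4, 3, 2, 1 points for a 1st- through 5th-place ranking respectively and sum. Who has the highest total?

Omar: 207·3 + 200·5 + 237·5 + 265·1 + 25·3 + 279·5 = 4541
Lena: 207·5 + 200·3 + 237·1 + 265·3 + 25·5 + 279·4 = 3908
Priya: 207·1 + 200·2 + 237·3 + 265·4 + 25·2 + 279·3 = 3265
Jonas: 207·4 + 200·1 + 237·2 + 265·2 + 25·1 + 279·1 = 2336
Theo: 207·2 + 200·4 + 237·4 + 265·5 + 25·4 + 279·2 = 4145
Omar has the highest Borda score (4541).

Omar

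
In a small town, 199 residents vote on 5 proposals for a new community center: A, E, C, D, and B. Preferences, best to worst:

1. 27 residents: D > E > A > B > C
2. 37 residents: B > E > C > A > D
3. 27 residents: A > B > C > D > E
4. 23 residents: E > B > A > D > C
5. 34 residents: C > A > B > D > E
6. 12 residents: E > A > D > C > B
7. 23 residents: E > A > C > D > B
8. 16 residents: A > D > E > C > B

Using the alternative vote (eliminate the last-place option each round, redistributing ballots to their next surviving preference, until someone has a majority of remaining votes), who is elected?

E

Round 1: A 43, E 58, C 34, D 27, B 37. Eliminate D.
Round 2: A 43, E 85, C 34, B 37. Eliminate C.
Round 3: A 77, E 85, B 37. Eliminate B.
Round 4: A 77, E 122. E has a majority.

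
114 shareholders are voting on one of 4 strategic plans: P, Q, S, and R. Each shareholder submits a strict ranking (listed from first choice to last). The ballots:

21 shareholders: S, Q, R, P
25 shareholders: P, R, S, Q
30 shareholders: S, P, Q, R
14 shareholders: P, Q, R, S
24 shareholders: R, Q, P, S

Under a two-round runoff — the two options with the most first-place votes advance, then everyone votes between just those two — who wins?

Round 1 first-place votes: P 39, Q 0, S 51, R 24.
S and P advance.
Runoff: S is preferred to P by 51 voters; P by 63.
P wins the runoff.

P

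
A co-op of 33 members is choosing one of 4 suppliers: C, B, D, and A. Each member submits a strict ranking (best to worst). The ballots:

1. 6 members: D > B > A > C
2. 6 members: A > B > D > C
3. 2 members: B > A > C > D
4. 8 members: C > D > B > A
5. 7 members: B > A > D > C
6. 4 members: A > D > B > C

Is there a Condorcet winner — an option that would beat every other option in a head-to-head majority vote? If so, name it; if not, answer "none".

Checking pairwise contests:
B beats C 25–8.
D beats B 18–15.
A beats D 19–14.
B beats A 23–10.
Every option loses at least one head-to-head, so there is no Condorcet winner.

none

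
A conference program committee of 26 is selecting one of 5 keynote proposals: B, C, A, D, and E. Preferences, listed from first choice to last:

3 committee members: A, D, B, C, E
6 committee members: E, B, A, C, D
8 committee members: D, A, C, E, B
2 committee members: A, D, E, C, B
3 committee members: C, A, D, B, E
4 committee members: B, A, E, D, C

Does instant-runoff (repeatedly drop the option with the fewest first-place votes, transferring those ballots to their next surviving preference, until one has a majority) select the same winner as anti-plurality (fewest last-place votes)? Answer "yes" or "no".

yes

Instant-runoff — R1 B 4, C 3, A 5, D 8, E 6 (C out); R2 B 4, A 8, D 8, E 6 (B out); R3 A 12, D 8, E 6 (E out); R4 A 18, D 8 (A winner). Winner: A.
Anti-plurality — last-place votes: B 10, C 4, A 0, D 6, E 6. Winner: A.
The two methods agree.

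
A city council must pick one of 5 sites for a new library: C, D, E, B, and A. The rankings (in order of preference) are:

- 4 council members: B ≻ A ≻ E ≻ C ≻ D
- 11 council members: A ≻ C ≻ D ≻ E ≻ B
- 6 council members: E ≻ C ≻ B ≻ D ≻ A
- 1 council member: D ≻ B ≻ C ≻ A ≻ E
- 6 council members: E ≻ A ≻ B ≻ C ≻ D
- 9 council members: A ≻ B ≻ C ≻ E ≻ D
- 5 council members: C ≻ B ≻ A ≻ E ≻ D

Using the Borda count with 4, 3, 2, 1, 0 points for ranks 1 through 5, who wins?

A

C: 4·1 + 11·3 + 6·3 + 1·2 + 6·1 + 9·2 + 5·4 = 101
D: 4·0 + 11·2 + 6·1 + 1·4 + 6·0 + 9·0 + 5·0 = 32
E: 4·2 + 11·1 + 6·4 + 1·0 + 6·4 + 9·1 + 5·1 = 81
B: 4·4 + 11·0 + 6·2 + 1·3 + 6·2 + 9·3 + 5·3 = 85
A: 4·3 + 11·4 + 6·0 + 1·1 + 6·3 + 9·4 + 5·2 = 121
A has the highest Borda score (121).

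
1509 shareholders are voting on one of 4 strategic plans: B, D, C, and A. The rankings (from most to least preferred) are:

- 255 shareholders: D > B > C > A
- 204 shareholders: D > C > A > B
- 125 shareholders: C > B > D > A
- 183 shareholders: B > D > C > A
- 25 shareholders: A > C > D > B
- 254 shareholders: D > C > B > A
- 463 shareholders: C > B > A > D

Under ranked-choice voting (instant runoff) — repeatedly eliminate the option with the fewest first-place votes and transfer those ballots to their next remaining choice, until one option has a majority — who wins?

Round 1: B 183, D 713, C 588, A 25. Eliminate A.
Round 2: B 183, D 713, C 613. Eliminate B.
Round 3: D 896, C 613. D has a majority.

D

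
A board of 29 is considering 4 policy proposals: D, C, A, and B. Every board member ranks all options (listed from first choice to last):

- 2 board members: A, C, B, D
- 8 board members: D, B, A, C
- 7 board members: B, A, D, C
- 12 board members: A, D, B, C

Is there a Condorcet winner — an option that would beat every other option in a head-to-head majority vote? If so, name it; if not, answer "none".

none

Checking pairwise contests:
A beats D 21–8.
D beats C 27–2.
B beats A 15–14.
D beats B 20–9.
Every option loses at least one head-to-head, so there is no Condorcet winner.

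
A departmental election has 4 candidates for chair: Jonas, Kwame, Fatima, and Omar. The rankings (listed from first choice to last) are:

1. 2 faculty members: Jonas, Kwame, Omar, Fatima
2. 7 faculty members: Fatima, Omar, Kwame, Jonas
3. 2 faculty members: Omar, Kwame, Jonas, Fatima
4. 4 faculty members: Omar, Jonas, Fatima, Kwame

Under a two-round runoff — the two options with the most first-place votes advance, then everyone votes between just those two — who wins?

Omar

Round 1 first-place votes: Jonas 2, Kwame 0, Fatima 7, Omar 6.
Fatima and Omar advance.
Runoff: Fatima is preferred to Omar by 7 voters; Omar by 8.
Omar wins the runoff.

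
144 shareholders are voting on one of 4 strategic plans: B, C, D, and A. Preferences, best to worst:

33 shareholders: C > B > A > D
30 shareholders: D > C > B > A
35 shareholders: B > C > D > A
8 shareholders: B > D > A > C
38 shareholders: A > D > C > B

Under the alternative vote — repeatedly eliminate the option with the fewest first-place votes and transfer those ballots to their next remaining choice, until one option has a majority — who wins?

C

Round 1: B 43, C 33, D 30, A 38. Eliminate D.
Round 2: B 43, C 63, A 38. Eliminate A.
Round 3: B 43, C 101. C has a majority.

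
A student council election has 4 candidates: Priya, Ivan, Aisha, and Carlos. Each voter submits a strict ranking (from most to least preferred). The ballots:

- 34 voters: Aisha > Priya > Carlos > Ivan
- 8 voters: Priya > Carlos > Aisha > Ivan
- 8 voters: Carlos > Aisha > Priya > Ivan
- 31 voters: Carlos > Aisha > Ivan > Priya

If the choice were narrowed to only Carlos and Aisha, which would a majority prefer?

Voters preferring Carlos to Aisha: 47; preferring Aisha to Carlos: 34.
Carlos wins the head-to-head.

Carlos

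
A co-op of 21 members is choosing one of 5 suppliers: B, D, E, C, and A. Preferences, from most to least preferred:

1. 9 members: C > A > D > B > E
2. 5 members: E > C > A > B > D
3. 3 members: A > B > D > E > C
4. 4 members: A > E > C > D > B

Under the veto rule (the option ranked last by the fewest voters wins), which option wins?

A

Last-place votes: B 4, D 5, E 9, C 3, A 0.
A is ranked last by the fewest voters, so A wins.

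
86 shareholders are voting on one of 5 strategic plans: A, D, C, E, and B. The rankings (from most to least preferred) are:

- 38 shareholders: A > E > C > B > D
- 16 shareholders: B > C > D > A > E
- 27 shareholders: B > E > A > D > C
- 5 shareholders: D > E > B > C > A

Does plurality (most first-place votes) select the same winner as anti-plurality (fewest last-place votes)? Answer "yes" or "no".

yes

Plurality — first-place votes: A 38, D 5, C 0, E 0, B 43. Winner: B.
Anti-plurality — last-place votes: A 5, D 38, C 27, E 16, B 0. Winner: B.
The two methods agree.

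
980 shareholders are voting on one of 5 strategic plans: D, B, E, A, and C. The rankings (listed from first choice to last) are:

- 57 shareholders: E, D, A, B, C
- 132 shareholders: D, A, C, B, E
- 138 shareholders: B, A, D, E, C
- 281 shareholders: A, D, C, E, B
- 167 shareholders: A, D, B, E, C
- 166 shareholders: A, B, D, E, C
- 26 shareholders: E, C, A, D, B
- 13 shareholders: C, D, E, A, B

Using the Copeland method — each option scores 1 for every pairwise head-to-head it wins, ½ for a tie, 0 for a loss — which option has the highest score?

A

D: beats B, E, and C; loses to A → score 3.
B: beats E and C; loses to D and A → score 2.
E: beats C; loses to D, B, and A → score 1.
A: beats D, B, E, and C → score 4.
C: loses to D, B, E, and A → score 0.
A has the best pairwise record.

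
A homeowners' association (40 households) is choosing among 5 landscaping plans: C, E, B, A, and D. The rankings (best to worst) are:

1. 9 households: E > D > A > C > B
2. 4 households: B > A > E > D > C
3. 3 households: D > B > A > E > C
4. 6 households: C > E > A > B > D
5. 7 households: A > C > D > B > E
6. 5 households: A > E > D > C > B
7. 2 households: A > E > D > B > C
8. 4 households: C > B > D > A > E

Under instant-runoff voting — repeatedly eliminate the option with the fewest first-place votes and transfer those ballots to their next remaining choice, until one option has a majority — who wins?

A

Round 1: C 10, E 9, B 4, A 14, D 3. Eliminate D.
Round 2: C 10, E 9, B 7, A 14. Eliminate B.
Round 3: C 10, E 9, A 21. A has a majority.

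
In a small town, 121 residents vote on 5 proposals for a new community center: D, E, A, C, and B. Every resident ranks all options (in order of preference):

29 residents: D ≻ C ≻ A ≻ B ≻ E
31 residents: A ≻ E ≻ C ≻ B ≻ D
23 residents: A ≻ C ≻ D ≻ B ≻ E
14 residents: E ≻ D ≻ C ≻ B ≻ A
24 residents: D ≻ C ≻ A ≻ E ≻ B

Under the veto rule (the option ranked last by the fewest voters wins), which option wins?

C

Last-place votes: D 31, E 52, A 14, C 0, B 24.
C is ranked last by the fewest voters, so C wins.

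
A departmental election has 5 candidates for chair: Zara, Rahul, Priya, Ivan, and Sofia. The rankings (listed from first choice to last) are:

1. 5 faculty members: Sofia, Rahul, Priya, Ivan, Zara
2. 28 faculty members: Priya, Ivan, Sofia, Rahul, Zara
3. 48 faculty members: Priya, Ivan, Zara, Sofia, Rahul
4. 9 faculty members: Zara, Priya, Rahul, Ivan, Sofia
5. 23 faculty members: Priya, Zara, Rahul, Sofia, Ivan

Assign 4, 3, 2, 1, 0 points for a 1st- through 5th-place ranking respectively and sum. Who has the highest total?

Zara: 5·0 + 28·0 + 48·2 + 9·4 + 23·3 = 201
Rahul: 5·3 + 28·1 + 48·0 + 9·2 + 23·2 = 107
Priya: 5·2 + 28·4 + 48·4 + 9·3 + 23·4 = 433
Ivan: 5·1 + 28·3 + 48·3 + 9·1 + 23·0 = 242
Sofia: 5·4 + 28·2 + 48·1 + 9·0 + 23·1 = 147
Priya has the highest Borda score (433).

Priya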